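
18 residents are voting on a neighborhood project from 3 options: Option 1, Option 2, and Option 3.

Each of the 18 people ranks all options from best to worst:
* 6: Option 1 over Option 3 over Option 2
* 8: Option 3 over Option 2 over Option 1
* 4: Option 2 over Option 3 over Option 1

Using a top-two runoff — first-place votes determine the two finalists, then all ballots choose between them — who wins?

Option 3

Round 1 first-place votes: Option 1 6, Option 2 4, Option 3 8. Option 3 and Option 1 advance.
Runoff: Option 3 is ranked above Option 1 on 12 ballots, Option 1 above Option 3 on 6.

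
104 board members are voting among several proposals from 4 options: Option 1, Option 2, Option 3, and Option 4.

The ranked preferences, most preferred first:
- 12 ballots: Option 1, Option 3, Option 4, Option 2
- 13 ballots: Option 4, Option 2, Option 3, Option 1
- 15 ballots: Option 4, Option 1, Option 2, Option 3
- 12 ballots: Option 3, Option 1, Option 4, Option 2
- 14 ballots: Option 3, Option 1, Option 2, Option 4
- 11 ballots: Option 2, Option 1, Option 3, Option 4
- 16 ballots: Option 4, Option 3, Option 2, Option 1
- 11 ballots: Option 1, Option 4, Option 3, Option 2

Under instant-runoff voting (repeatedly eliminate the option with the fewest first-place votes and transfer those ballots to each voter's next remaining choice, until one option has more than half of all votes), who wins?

Round 1: Option 1 23, Option 2 11, Option 3 26, Option 4 44. Option 2 eliminated.
Round 2: Option 1 34, Option 3 26, Option 4 44. Option 3 eliminated.
Round 3: Option 1 60, Option 4 44. Option 1 has a majority (≥53).

Option 1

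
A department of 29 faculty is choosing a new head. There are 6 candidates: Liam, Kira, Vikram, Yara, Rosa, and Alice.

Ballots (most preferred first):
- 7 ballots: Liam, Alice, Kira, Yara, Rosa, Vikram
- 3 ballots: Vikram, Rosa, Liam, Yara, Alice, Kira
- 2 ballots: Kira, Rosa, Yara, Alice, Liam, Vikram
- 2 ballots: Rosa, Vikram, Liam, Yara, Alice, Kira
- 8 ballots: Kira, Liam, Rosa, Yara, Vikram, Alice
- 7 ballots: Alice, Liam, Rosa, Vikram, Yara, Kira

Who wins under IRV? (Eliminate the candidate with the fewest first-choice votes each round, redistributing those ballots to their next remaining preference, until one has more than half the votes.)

Liam

Round 1: Liam 7, Kira 10, Vikram 3, Yara 0, Rosa 2, Alice 7. Yara eliminated.
Round 2: Liam 7, Kira 10, Vikram 3, Rosa 2, Alice 7. Rosa eliminated.
Round 3: Liam 7, Kira 10, Vikram 5, Alice 7. Vikram eliminated.
Round 4: Liam 12, Kira 10, Alice 7. Alice eliminated.
Round 5: Liam 19, Kira 10. Liam has a majority (≥15).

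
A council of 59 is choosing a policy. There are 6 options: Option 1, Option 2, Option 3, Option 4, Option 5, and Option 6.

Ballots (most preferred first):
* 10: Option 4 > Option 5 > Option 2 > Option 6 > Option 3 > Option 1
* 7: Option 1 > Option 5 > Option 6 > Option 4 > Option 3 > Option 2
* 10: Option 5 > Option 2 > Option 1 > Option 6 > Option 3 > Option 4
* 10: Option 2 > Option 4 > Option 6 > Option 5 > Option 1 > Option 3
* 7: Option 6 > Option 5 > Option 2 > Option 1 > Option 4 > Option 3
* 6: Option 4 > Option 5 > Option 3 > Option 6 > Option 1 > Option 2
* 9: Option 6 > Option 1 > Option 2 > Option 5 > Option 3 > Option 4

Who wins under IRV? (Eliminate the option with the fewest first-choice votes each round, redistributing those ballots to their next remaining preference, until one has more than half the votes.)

Round 1: Option 1 7, Option 2 10, Option 3 0, Option 4 16, Option 5 10, Option 6 16. Option 3 eliminated.
Round 2: Option 1 7, Option 2 10, Option 4 16, Option 5 10, Option 6 16. Option 1 eliminated.
Round 3: Option 2 10, Option 4 16, Option 5 17, Option 6 16. Option 2 eliminated.
Round 4: Option 4 26, Option 5 17, Option 6 16. Option 6 eliminated.
Round 5: Option 4 26, Option 5 33. Option 5 has a majority (≥30).

Option 5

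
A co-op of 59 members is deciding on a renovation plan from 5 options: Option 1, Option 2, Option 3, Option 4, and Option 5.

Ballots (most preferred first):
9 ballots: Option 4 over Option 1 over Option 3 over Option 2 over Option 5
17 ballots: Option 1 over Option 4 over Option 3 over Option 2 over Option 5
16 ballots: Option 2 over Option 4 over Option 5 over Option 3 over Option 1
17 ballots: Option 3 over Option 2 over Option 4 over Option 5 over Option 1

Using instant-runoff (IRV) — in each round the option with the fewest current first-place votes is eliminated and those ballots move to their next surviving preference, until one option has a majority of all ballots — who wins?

Round 1: Option 1 17, Option 2 16, Option 3 17, Option 4 9, Option 5 0. Option 5 eliminated.
Round 2: Option 1 17, Option 2 16, Option 3 17, Option 4 9. Option 4 eliminated.
Round 3: Option 1 26, Option 2 16, Option 3 17. Option 2 eliminated.
Round 4: Option 1 26, Option 3 33. Option 3 has a majority (≥30).

Option 3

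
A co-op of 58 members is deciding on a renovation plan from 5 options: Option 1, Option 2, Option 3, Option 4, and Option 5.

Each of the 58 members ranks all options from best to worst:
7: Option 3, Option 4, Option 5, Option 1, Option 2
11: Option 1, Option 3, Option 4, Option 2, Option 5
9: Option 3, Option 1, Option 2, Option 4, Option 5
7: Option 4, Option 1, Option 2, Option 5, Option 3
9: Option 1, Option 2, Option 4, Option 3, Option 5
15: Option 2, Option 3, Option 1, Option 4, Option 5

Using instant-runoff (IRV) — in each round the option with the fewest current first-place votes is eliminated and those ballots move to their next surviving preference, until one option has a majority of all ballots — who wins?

Option 3

Round 1: Option 1 20, Option 2 15, Option 3 16, Option 4 7, Option 5 0. Option 5 eliminated.
Round 2: Option 1 20, Option 2 15, Option 3 16, Option 4 7. Option 4 eliminated.
Round 3: Option 1 27, Option 2 15, Option 3 16. Option 2 eliminated.
Round 4: Option 1 27, Option 3 31. Option 3 has a majority (≥30).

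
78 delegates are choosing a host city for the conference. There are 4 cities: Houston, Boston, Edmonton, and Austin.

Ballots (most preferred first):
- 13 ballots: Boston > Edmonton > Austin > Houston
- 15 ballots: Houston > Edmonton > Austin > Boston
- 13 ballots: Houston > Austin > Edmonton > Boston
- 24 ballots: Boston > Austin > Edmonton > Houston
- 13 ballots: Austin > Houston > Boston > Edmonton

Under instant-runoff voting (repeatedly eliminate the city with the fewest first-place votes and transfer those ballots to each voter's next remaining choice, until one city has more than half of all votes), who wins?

Round 1: Houston 28, Boston 37, Edmonton 0, Austin 13. Edmonton eliminated.
Round 2: Houston 28, Boston 37, Austin 13. Austin eliminated.
Round 3: Houston 41, Boston 37. Houston has a majority (≥40).

Houston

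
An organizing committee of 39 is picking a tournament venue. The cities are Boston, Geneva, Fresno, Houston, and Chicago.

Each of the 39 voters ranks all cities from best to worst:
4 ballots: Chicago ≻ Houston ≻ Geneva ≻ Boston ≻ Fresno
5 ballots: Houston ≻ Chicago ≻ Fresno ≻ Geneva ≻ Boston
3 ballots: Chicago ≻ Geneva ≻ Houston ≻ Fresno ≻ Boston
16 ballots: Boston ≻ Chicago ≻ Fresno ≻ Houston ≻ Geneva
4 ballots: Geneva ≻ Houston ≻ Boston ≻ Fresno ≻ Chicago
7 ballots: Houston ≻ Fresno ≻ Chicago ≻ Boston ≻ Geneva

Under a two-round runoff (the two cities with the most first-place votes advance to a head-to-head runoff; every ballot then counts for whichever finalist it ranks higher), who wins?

Houston

Round 1 first-place votes: Boston 16, Geneva 4, Fresno 0, Houston 12, Chicago 7. Boston and Houston advance.
Runoff: Boston is ranked above Houston on 16 ballots, Houston above Boston on 23.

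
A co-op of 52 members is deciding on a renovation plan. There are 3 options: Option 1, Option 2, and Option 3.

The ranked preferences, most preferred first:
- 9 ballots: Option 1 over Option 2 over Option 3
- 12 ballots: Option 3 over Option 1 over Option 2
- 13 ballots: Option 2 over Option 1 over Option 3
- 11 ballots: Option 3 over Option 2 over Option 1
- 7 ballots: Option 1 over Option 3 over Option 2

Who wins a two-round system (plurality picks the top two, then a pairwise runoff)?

Round 1 first-place votes: Option 1 16, Option 2 13, Option 3 23. Option 3 and Option 1 advance.
Runoff: Option 3 is ranked above Option 1 on 23 ballots, Option 1 above Option 3 on 29.

Option 1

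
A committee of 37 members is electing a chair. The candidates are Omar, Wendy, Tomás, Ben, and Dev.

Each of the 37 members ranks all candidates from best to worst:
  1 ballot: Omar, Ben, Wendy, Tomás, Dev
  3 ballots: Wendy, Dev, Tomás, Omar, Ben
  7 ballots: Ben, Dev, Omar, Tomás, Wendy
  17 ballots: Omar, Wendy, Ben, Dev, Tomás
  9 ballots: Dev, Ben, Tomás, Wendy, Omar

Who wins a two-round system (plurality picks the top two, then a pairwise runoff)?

Dev

Round 1 first-place votes: Omar 18, Wendy 3, Tomás 0, Ben 7, Dev 9. Omar and Dev advance.
Runoff: Omar is ranked above Dev on 18 ballots, Dev above Omar on 19.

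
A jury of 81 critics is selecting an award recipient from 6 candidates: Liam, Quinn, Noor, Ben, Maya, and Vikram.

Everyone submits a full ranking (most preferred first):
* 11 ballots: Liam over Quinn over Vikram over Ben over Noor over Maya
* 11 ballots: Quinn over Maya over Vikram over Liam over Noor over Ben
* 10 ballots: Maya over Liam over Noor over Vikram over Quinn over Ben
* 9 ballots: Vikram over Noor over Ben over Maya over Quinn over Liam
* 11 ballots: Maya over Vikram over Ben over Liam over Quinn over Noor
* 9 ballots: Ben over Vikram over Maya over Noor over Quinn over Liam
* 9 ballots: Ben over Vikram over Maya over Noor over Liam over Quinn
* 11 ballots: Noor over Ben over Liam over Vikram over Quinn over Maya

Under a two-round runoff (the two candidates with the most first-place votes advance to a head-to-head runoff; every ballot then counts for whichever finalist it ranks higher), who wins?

Ben

Round 1 first-place votes: Liam 11, Quinn 11, Noor 11, Ben 18, Maya 21, Vikram 9. Maya and Ben advance.
Runoff: Maya is ranked above Ben on 32 ballots, Ben above Maya on 49.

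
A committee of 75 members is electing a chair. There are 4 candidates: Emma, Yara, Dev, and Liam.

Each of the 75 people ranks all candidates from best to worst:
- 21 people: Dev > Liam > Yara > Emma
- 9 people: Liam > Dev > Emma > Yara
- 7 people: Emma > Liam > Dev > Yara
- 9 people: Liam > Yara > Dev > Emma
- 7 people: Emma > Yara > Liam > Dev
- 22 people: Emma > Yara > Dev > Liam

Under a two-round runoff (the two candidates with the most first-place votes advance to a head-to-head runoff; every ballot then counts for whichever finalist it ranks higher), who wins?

Dev

Round 1 first-place votes: Emma 36, Yara 0, Dev 21, Liam 18. Emma and Dev advance.
Runoff: Emma is ranked above Dev on 36 ballots, Dev above Emma on 39.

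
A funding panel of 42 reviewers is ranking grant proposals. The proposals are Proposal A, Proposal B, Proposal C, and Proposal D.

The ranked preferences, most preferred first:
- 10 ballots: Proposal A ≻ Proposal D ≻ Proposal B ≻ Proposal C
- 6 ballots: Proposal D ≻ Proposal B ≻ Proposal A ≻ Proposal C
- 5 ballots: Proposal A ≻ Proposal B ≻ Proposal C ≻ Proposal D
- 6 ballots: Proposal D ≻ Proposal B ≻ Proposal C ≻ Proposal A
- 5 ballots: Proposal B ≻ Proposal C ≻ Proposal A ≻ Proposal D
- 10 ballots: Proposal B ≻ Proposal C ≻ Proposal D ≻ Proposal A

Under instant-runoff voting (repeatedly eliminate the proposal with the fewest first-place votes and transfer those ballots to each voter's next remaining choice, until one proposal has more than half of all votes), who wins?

Round 1: Proposal A 15, Proposal B 15, Proposal C 0, Proposal D 12. Proposal C eliminated.
Round 2: Proposal A 15, Proposal B 15, Proposal D 12. Proposal D eliminated.
Round 3: Proposal A 15, Proposal B 27. Proposal B has a majority (≥22).

Proposal B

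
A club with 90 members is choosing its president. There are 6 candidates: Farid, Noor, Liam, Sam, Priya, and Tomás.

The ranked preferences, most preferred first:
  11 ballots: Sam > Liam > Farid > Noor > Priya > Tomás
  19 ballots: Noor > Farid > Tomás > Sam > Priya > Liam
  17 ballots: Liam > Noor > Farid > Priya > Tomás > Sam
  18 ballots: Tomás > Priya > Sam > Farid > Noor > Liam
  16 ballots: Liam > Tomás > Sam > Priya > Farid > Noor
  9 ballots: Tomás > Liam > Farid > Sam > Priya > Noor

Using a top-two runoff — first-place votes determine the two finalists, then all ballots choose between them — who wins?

Tomás

Round 1 first-place votes: Farid 0, Noor 19, Liam 33, Sam 11, Priya 0, Tomás 27. Liam and Tomás advance.
Runoff: Liam is ranked above Tomás on 44 ballots, Tomás above Liam on 46.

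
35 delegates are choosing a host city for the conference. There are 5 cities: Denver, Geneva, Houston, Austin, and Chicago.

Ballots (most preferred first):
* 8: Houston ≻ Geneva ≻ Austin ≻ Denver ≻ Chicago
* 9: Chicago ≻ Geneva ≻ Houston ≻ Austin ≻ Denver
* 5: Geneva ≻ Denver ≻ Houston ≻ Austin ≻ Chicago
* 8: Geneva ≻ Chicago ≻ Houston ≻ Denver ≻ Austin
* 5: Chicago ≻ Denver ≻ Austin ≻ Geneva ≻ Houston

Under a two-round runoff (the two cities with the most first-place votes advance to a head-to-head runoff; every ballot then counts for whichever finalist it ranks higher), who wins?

Round 1 first-place votes: Denver 0, Geneva 13, Houston 8, Austin 0, Chicago 14. Chicago and Geneva advance.
Runoff: Chicago is ranked above Geneva on 14 ballots, Geneva above Chicago on 21.

Geneva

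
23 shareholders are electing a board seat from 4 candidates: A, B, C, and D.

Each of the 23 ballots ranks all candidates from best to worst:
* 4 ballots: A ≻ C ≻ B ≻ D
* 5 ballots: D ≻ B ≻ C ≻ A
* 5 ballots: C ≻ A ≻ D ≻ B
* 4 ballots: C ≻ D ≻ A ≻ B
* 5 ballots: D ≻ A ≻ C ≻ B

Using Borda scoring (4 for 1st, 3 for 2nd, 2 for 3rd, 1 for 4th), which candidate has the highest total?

A: 4×4 + 5×1 + 5×3 + 4×2 + 5×3 = 59
B: 4×2 + 5×3 + 5×1 + 4×1 + 5×1 = 37
C: 4×3 + 5×2 + 5×4 + 4×4 + 5×2 = 68
D: 4×1 + 5×4 + 5×2 + 4×3 + 5×4 = 66

C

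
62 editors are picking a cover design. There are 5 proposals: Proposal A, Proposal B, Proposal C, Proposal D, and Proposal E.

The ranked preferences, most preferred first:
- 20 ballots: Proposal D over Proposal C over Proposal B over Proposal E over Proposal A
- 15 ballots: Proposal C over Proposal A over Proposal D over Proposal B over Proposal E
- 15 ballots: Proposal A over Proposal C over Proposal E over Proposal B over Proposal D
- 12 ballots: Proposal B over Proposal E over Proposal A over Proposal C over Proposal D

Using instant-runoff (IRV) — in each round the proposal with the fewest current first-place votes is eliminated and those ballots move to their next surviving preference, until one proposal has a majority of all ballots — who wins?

Round 1: Proposal A 15, Proposal B 12, Proposal C 15, Proposal D 20, Proposal E 0. Proposal E eliminated.
Round 2: Proposal A 15, Proposal B 12, Proposal C 15, Proposal D 20. Proposal B eliminated.
Round 3: Proposal A 27, Proposal C 15, Proposal D 20. Proposal C eliminated.
Round 4: Proposal A 42, Proposal D 20. Proposal A has a majority (≥32).

Proposal A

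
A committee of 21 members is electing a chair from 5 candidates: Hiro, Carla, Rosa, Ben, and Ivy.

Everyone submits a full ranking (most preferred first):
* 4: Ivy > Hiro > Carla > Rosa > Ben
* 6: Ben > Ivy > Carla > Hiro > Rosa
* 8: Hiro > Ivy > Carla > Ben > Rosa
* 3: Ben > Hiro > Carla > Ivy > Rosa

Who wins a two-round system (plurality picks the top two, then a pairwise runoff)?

Round 1 first-place votes: Hiro 8, Carla 0, Rosa 0, Ben 9, Ivy 4. Ben and Hiro advance.
Runoff: Ben is ranked above Hiro on 9 ballots, Hiro above Ben on 12.

Hiro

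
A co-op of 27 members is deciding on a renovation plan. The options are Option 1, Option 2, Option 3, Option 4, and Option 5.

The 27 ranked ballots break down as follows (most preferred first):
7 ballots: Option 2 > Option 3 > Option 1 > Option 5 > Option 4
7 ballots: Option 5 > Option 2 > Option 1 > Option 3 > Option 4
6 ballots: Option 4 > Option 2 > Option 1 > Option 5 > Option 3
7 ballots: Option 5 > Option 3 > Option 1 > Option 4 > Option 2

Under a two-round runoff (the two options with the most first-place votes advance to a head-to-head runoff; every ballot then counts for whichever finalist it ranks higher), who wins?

Round 1 first-place votes: Option 1 0, Option 2 7, Option 3 0, Option 4 6, Option 5 14. Option 5 and Option 2 advance.
Runoff: Option 5 is ranked above Option 2 on 14 ballots, Option 2 above Option 5 on 13.

Option 5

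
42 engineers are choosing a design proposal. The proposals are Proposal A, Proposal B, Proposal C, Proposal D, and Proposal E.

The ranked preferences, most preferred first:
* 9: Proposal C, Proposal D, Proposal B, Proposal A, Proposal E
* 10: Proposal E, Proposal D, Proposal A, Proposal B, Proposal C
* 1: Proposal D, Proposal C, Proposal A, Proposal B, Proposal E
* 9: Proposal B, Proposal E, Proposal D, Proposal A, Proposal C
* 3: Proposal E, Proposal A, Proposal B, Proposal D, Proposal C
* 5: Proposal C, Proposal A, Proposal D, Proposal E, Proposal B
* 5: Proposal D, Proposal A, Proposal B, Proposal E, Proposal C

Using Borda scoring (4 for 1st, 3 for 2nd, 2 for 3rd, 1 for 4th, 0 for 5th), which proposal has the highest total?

Proposal A: 9×1 + 10×2 + 1×2 + 9×1 + 3×3 + 5×3 + 5×3 = 79
Proposal B: 9×2 + 10×1 + 1×1 + 9×4 + 3×2 + 5×0 + 5×2 = 81
Proposal C: 9×4 + 10×0 + 1×3 + 9×0 + 3×0 + 5×4 + 5×0 = 59
Proposal D: 9×3 + 10×3 + 1×4 + 9×2 + 3×1 + 5×2 + 5×4 = 112
Proposal E: 9×0 + 10×4 + 1×0 + 9×3 + 3×4 + 5×1 + 5×1 = 89

Proposal D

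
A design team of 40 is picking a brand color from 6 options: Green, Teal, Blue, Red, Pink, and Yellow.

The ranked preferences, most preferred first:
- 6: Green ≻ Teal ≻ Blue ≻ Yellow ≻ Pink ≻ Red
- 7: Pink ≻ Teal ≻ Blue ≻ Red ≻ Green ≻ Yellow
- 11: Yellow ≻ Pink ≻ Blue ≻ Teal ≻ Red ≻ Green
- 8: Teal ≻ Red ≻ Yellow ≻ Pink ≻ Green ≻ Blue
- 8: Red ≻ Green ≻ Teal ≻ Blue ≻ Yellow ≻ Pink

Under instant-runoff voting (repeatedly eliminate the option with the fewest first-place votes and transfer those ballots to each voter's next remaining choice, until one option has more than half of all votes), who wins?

Round 1: Green 6, Teal 8, Blue 0, Red 8, Pink 7, Yellow 11. Blue eliminated.
Round 2: Green 6, Teal 8, Red 8, Pink 7, Yellow 11. Green eliminated.
Round 3: Teal 14, Red 8, Pink 7, Yellow 11. Pink eliminated.
Round 4: Teal 21, Red 8, Yellow 11. Teal has a majority (≥21).

Teal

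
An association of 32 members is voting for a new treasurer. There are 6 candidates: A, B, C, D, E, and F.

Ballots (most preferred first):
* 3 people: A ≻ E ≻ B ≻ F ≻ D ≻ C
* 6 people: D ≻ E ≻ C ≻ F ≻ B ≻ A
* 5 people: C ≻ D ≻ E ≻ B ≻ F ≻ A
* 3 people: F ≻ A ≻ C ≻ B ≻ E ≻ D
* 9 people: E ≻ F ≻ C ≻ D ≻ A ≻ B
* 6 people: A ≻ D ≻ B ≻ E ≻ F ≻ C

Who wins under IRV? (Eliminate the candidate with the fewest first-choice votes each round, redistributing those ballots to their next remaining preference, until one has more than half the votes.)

D

Round 1: A 9, B 0, C 5, D 6, E 9, F 3. B eliminated.
Round 2: A 9, C 5, D 6, E 9, F 3. F eliminated.
Round 3: A 12, C 5, D 6, E 9. C eliminated.
Round 4: A 12, D 11, E 9. E eliminated.
Round 5: A 12, D 20. D has a majority (≥17).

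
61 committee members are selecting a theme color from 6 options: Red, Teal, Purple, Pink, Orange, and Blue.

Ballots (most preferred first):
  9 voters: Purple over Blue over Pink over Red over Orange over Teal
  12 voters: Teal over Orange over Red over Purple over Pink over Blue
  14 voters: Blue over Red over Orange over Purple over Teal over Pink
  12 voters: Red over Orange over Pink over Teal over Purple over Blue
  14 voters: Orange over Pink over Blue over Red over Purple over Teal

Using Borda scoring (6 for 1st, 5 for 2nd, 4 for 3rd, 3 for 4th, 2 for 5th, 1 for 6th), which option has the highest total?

Red: 9×3 + 12×4 + 14×5 + 12×6 + 14×3 = 259
Teal: 9×1 + 12×6 + 14×2 + 12×3 + 14×1 = 159
Purple: 9×6 + 12×3 + 14×3 + 12×2 + 14×2 = 184
Pink: 9×4 + 12×2 + 14×1 + 12×4 + 14×5 = 192
Orange: 9×2 + 12×5 + 14×4 + 12×5 + 14×6 = 278
Blue: 9×5 + 12×1 + 14×6 + 12×1 + 14×4 = 209

Orange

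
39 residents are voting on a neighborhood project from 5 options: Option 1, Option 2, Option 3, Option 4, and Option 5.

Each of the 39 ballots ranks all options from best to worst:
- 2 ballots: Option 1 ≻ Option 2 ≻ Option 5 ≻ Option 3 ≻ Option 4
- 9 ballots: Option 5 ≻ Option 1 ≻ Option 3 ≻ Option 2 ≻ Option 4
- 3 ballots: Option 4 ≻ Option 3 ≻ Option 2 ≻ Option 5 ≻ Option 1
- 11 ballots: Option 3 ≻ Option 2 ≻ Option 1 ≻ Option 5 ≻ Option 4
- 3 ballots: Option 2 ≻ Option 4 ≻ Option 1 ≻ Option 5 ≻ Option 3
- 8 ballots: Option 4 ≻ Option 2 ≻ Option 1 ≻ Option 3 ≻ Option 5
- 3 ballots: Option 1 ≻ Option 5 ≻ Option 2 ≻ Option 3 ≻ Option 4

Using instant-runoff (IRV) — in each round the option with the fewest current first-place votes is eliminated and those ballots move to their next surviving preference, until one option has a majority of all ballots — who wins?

Option 5

Round 1: Option 1 5, Option 2 3, Option 3 11, Option 4 11, Option 5 9. Option 2 eliminated.
Round 2: Option 1 5, Option 3 11, Option 4 14, Option 5 9. Option 1 eliminated.
Round 3: Option 3 11, Option 4 14, Option 5 14. Option 3 eliminated.
Round 4: Option 4 14, Option 5 25. Option 5 has a majority (≥20).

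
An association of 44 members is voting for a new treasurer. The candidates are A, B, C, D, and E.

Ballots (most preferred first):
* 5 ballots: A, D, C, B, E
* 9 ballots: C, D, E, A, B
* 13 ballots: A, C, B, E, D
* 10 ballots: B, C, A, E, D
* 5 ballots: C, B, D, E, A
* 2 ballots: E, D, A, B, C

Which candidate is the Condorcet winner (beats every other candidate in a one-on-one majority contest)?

C vs A: 24–20
C vs B: 32–12
C vs D: 37–7
C vs E: 42–2
C beats every other candidate.

C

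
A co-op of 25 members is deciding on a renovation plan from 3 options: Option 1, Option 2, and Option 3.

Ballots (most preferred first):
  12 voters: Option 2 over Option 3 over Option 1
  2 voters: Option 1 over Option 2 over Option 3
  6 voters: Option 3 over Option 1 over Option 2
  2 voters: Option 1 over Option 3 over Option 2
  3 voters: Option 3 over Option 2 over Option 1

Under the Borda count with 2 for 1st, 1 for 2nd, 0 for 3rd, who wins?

Option 3

Option 1: 12×0 + 2×2 + 6×1 + 2×2 + 3×0 = 14
Option 2: 12×2 + 2×1 + 6×0 + 2×0 + 3×1 = 29
Option 3: 12×1 + 2×0 + 6×2 + 2×1 + 3×2 = 32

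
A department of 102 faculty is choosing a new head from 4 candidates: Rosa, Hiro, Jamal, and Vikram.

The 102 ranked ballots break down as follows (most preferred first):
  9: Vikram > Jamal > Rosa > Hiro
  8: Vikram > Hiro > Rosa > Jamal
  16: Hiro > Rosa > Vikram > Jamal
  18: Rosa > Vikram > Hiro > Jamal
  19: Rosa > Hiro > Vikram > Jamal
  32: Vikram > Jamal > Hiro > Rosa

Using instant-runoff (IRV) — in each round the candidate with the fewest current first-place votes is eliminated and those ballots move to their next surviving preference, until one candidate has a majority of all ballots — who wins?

Rosa

Round 1: Rosa 37, Hiro 16, Jamal 0, Vikram 49. Jamal eliminated.
Round 2: Rosa 37, Hiro 16, Vikram 49. Hiro eliminated.
Round 3: Rosa 53, Vikram 49. Rosa has a majority (≥52).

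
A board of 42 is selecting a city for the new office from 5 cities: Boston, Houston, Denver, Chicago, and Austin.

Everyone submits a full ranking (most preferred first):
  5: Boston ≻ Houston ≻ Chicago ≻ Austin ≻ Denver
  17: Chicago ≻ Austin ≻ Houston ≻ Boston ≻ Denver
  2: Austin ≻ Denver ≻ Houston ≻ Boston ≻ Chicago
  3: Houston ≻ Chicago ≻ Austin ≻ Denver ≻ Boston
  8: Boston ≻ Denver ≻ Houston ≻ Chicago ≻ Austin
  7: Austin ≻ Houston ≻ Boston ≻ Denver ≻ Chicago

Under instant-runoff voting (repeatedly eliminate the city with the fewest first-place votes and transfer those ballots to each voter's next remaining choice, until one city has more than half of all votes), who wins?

Boston

Round 1: Boston 13, Houston 3, Denver 0, Chicago 17, Austin 9. Denver eliminated.
Round 2: Boston 13, Houston 3, Chicago 17, Austin 9. Houston eliminated.
Round 3: Boston 13, Chicago 20, Austin 9. Austin eliminated.
Round 4: Boston 22, Chicago 20. Boston has a majority (≥22).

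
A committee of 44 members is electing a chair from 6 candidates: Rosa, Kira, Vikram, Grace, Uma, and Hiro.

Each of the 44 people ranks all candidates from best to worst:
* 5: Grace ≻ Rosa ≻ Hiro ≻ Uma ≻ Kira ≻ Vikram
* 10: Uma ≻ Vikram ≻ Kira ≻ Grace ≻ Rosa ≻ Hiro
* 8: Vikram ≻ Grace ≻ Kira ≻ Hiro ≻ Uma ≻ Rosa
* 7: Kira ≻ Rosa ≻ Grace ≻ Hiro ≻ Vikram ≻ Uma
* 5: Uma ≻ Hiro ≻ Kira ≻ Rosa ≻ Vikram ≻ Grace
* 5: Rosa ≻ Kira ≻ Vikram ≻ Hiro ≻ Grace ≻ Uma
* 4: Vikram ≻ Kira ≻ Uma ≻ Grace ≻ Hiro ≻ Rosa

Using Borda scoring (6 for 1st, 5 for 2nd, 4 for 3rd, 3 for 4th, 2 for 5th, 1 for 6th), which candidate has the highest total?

Rosa: 5×5 + 10×2 + 8×1 + 7×5 + 5×3 + 5×6 + 4×1 = 137
Kira: 5×2 + 10×4 + 8×4 + 7×6 + 5×4 + 5×5 + 4×5 = 189
Vikram: 5×1 + 10×5 + 8×6 + 7×2 + 5×2 + 5×4 + 4×6 = 171
Grace: 5×6 + 10×3 + 8×5 + 7×4 + 5×1 + 5×2 + 4×3 = 155
Uma: 5×3 + 10×6 + 8×2 + 7×1 + 5×6 + 5×1 + 4×4 = 149
Hiro: 5×4 + 10×1 + 8×3 + 7×3 + 5×5 + 5×3 + 4×2 = 123

Kira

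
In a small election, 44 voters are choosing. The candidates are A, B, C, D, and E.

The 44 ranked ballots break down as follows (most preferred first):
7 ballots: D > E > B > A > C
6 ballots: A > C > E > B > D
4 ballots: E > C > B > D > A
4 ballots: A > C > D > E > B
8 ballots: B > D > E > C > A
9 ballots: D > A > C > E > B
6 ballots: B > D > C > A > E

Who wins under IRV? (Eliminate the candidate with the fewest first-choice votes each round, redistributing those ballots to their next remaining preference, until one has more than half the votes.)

Round 1: A 10, B 14, C 0, D 16, E 4. C eliminated.
Round 2: A 10, B 14, D 16, E 4. E eliminated.
Round 3: A 10, B 18, D 16. A eliminated.
Round 4: B 24, D 20. B has a majority (≥23).

B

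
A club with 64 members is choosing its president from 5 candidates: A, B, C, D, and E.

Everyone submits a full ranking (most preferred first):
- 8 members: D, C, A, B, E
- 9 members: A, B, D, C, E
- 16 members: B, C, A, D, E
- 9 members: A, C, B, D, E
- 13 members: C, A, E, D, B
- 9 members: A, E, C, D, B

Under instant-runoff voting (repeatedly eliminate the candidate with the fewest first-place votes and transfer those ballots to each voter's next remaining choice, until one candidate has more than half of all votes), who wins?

C

Round 1: A 27, B 16, C 13, D 8, E 0. E eliminated.
Round 2: A 27, B 16, C 13, D 8. D eliminated.
Round 3: A 27, B 16, C 21. B eliminated.
Round 4: A 27, C 37. C has a majority (≥33).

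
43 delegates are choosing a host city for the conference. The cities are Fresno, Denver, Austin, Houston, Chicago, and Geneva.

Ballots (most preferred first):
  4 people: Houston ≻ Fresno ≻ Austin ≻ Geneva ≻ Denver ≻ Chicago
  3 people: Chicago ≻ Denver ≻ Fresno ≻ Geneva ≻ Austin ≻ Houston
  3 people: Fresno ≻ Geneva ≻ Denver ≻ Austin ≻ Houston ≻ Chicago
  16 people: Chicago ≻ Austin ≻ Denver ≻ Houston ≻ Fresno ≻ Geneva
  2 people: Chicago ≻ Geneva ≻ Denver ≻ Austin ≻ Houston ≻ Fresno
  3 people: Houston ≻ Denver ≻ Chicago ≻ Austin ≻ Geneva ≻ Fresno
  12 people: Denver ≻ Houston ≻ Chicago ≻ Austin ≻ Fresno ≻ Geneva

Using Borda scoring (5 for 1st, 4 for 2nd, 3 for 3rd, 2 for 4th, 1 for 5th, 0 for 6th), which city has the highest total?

Fresno: 4×4 + 3×3 + 3×5 + 16×1 + 2×0 + 3×0 + 12×1 = 68
Denver: 4×1 + 3×4 + 3×3 + 16×3 + 2×3 + 3×4 + 12×5 = 151
Austin: 4×3 + 3×1 + 3×2 + 16×4 + 2×2 + 3×2 + 12×2 = 119
Houston: 4×5 + 3×0 + 3×1 + 16×2 + 2×1 + 3×5 + 12×4 = 120
Chicago: 4×0 + 3×5 + 3×0 + 16×5 + 2×5 + 3×3 + 12×3 = 150
Geneva: 4×2 + 3×2 + 3×4 + 16×0 + 2×4 + 3×1 + 12×0 = 37

Denver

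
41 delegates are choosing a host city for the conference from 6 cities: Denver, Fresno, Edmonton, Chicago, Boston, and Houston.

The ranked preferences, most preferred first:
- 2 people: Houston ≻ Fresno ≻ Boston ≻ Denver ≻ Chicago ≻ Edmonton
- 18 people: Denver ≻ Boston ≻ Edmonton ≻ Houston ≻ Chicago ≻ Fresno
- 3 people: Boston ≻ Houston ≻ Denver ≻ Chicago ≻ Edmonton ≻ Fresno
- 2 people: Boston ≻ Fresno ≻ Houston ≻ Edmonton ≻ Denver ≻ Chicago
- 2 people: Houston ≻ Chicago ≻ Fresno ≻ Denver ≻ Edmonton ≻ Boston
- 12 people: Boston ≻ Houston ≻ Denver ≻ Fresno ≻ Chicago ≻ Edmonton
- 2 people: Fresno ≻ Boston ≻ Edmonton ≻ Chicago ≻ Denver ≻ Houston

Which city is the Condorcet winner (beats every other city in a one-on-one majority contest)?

Boston

Boston vs Denver: 21–20
Boston vs Fresno: 35–6
Boston vs Edmonton: 39–2
Boston vs Chicago: 39–2
Boston vs Houston: 37–4
Boston beats every other city.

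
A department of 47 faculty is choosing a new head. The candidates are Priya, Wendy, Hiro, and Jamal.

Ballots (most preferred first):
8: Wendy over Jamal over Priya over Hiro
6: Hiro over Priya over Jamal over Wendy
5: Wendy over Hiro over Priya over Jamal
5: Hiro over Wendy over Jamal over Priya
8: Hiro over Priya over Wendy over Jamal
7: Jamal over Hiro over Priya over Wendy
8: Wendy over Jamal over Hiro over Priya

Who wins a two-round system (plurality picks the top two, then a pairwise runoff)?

Hiro

Round 1 first-place votes: Priya 0, Wendy 21, Hiro 19, Jamal 7. Wendy and Hiro advance.
Runoff: Wendy is ranked above Hiro on 21 ballots, Hiro above Wendy on 26.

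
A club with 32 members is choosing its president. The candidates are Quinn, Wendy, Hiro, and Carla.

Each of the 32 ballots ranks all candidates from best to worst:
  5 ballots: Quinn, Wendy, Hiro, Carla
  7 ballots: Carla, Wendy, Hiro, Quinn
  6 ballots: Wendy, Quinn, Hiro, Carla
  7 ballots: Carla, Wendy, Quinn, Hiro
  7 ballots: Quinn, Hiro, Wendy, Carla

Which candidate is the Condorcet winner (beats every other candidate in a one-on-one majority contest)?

Wendy

Wendy vs Quinn: 20–12
Wendy vs Hiro: 25–7
Wendy vs Carla: 18–14
Wendy beats every other candidate.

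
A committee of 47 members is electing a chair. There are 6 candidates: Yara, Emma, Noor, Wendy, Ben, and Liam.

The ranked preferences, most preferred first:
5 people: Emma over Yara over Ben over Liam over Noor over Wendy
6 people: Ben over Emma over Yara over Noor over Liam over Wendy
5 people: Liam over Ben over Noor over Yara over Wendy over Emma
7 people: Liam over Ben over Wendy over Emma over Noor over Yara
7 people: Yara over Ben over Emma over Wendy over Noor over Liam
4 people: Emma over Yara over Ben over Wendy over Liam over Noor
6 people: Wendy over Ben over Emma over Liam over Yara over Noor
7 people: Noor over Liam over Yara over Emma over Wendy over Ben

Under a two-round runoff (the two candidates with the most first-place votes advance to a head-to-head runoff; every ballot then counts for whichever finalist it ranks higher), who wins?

Emma

Round 1 first-place votes: Yara 7, Emma 9, Noor 7, Wendy 6, Ben 6, Liam 12. Liam and Emma advance.
Runoff: Liam is ranked above Emma on 19 ballots, Emma above Liam on 28.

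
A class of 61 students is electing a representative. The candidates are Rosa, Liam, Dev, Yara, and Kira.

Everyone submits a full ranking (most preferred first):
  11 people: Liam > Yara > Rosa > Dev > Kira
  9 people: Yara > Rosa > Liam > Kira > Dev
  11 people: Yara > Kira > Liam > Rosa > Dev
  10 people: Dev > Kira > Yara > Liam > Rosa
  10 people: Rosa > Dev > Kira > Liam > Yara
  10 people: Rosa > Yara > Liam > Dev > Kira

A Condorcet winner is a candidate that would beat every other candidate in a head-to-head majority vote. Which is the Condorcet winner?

Yara vs Rosa: 41–20
Yara vs Liam: 40–21
Yara vs Dev: 41–20
Yara vs Kira: 41–20
Yara beats every other candidate.

Yara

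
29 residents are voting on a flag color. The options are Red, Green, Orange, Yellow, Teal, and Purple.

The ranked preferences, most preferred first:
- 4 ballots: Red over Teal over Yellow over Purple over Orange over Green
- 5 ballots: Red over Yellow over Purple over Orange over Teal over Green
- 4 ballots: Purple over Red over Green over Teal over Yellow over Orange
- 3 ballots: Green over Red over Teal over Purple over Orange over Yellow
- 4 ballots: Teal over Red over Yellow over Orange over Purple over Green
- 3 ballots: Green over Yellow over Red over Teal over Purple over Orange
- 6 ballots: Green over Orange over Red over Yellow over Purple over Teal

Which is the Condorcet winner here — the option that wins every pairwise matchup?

Red vs Green: 17–12
Red vs Orange: 23–6
Red vs Yellow: 26–3
Red vs Teal: 25–4
Red vs Purple: 25–4
Red beats every other option.

Red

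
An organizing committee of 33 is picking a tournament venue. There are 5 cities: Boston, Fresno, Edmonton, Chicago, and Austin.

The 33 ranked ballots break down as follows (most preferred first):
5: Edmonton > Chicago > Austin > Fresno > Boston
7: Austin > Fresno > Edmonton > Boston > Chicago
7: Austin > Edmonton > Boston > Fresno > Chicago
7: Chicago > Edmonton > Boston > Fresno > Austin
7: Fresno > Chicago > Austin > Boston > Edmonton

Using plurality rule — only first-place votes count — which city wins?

Austin

First-place votes: Boston 0, Fresno 7, Edmonton 5, Chicago 7, Austin 14.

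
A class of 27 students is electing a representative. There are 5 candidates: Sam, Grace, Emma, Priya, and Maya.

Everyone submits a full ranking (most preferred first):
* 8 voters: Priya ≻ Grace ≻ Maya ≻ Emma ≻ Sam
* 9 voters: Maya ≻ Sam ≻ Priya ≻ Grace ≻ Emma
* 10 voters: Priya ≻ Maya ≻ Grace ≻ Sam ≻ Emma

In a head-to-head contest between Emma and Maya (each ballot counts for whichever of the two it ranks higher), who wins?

Maya

Emma is ranked above Maya on 0 ballots; Maya above Emma on 27.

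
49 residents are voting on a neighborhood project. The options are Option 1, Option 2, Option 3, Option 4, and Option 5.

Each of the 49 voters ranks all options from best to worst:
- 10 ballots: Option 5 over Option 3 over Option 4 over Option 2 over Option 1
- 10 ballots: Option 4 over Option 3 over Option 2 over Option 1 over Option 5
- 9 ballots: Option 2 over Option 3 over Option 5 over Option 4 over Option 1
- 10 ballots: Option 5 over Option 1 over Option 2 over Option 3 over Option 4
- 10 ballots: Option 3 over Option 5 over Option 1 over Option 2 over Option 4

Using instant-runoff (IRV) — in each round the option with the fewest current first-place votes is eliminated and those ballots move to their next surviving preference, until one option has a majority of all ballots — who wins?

Round 1: Option 1 0, Option 2 9, Option 3 10, Option 4 10, Option 5 20. Option 1 eliminated.
Round 2: Option 2 9, Option 3 10, Option 4 10, Option 5 20. Option 2 eliminated.
Round 3: Option 3 19, Option 4 10, Option 5 20. Option 4 eliminated.
Round 4: Option 3 29, Option 5 20. Option 3 has a majority (≥25).

Option 3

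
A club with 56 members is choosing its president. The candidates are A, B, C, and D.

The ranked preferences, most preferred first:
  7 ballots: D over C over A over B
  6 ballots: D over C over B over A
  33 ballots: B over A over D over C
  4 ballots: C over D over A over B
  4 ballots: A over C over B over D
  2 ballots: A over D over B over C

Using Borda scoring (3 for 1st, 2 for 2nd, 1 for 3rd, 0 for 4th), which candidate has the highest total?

A: 7×1 + 6×0 + 33×2 + 4×1 + 4×3 + 2×3 = 95
B: 7×0 + 6×1 + 33×3 + 4×0 + 4×1 + 2×1 = 111
C: 7×2 + 6×2 + 33×0 + 4×3 + 4×2 + 2×0 = 46
D: 7×3 + 6×3 + 33×1 + 4×2 + 4×0 + 2×2 = 84

B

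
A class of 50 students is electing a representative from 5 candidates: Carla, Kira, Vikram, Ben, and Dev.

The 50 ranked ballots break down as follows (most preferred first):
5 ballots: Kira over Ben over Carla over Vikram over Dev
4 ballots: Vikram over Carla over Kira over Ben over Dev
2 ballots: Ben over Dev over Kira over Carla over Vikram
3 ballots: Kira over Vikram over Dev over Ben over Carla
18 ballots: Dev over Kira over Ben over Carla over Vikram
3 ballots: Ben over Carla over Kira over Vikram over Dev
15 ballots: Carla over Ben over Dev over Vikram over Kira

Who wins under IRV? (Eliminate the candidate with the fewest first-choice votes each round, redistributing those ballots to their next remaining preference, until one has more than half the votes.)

Carla

Round 1: Carla 15, Kira 8, Vikram 4, Ben 5, Dev 18. Vikram eliminated.
Round 2: Carla 19, Kira 8, Ben 5, Dev 18. Ben eliminated.
Round 3: Carla 22, Kira 8, Dev 20. Kira eliminated.
Round 4: Carla 27, Dev 23. Carla has a majority (≥26).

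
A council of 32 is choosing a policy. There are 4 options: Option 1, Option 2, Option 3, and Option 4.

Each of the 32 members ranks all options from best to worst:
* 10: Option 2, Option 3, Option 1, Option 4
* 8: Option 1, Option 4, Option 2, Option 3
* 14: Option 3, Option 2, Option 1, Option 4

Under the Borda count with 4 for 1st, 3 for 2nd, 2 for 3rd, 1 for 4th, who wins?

Option 1: 10×2 + 8×4 + 14×2 = 80
Option 2: 10×4 + 8×2 + 14×3 = 98
Option 3: 10×3 + 8×1 + 14×4 = 94
Option 4: 10×1 + 8×3 + 14×1 = 48

Option 2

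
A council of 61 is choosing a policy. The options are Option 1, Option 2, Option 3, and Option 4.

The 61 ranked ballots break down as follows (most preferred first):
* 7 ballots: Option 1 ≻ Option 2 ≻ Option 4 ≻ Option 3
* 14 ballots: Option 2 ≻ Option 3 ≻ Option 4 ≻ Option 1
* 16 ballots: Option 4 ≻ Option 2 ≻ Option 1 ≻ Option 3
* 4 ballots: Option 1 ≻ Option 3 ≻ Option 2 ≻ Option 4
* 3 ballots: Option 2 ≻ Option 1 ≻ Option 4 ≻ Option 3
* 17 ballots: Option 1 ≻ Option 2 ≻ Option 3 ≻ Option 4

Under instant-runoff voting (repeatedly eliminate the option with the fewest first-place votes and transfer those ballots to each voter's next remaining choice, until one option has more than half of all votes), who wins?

Option 2

Round 1: Option 1 28, Option 2 17, Option 3 0, Option 4 16. Option 3 eliminated.
Round 2: Option 1 28, Option 2 17, Option 4 16. Option 4 eliminated.
Round 3: Option 1 28, Option 2 33. Option 2 has a majority (≥31).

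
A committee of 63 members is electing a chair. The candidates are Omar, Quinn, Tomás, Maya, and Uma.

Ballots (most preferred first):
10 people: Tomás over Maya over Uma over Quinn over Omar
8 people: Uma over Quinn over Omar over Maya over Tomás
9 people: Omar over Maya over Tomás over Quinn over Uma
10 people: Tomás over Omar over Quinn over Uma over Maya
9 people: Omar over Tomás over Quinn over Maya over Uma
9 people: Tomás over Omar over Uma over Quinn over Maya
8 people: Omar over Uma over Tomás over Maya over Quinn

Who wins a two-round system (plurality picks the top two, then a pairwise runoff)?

Omar

Round 1 first-place votes: Omar 26, Quinn 0, Tomás 29, Maya 0, Uma 8. Tomás and Omar advance.
Runoff: Tomás is ranked above Omar on 29 ballots, Omar above Tomás on 34.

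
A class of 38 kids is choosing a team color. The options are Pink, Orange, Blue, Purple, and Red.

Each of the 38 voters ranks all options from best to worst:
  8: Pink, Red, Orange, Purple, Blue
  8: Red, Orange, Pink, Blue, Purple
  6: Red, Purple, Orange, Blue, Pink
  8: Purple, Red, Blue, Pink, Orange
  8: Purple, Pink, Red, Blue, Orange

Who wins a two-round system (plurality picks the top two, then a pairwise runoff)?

Round 1 first-place votes: Pink 8, Orange 0, Blue 0, Purple 16, Red 14. Purple and Red advance.
Runoff: Purple is ranked above Red on 16 ballots, Red above Purple on 22.

Red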